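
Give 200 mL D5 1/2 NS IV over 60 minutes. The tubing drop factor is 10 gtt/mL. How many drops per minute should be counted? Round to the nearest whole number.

200 mL ÷ (60 min) = 3.333333 mL/min
3.333333 mL/min × 10 gtt/mL = 33.33333 gtt/min

33 gtt/min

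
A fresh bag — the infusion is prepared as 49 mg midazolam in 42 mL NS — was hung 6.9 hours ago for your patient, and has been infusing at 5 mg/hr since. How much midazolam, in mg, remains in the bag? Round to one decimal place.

Concentration = 49 mg ÷ 42 mL = 1.166667 mg/mL
Rate = 5 mg/hr ÷ 1.166667 mg/mL = 4.285714 mL/hr
Volume infused = 4.285714 mL/hr × 6.9 hr = 29.57143 mL
Volume remaining = 42 − 29.57143 = 12.42857 mL
Drug remaining = 12.42857 mL × 1.166667 mg/mL = 14.5 mg

14.5 mg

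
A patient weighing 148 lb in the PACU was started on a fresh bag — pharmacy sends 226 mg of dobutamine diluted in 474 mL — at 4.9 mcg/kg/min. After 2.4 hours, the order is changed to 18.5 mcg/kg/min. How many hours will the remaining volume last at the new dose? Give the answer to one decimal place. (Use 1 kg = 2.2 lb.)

2.4 hours

Initial rate:
Weight = 148 lb ÷ 2.2 lb/kg = 67.27273 kg
Dose = 4.9 mcg/kg/min × 67.27273 kg = 329.6364 mcg/min
329.6364 mcg/min × 60 min/hr = 19778.18 mcg/hr
Concentration = 226 mg ÷ 474 mL = 0.4767932 mg/mL = 476.7932 mcg/mL
Rate = 19778.18 mcg/hr ÷ 476.7932 mcg/mL = 41.48167 mL/hr
Volume infused so far = 41.48167 mL/hr × 2.4 hr = 99.55602 mL
Volume remaining = 474 − 99.55602 = 374.444 mL
New rate:
Dose = 18.5 mcg/kg/min × 67.27273 kg = 1244.545 mcg/min
1244.545 mcg/min × 60 min/hr = 74672.73 mcg/hr
Rate = 74672.73 mcg/hr ÷ 476.7932 mcg/mL = 156.6145 mL/hr
Time remaining = 374.444 mL ÷ 156.6145 mL/hr = 2.390864 hr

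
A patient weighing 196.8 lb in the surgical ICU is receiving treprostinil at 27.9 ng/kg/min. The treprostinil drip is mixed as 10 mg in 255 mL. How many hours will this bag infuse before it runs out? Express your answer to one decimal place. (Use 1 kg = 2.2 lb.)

Weight = 196.8 lb ÷ 2.2 lb/kg = 89.45455 kg
Dose = 27.9 ng/kg/min × 89.45455 kg = 2495.782 ng/min
2495.782 ng/min × 60 min/hr = 149746.9 ng/hr
Concentration = 10 mg ÷ 255 mL = 0.03921569 mg/mL = 39215.69 ng/mL
Rate = 149746.9 ng/hr ÷ 39215.69 ng/mL = 3.818546 mL/hr
Duration = 255 mL ÷ 3.818546 mL/hr = 66.77934 hr

66.8 hours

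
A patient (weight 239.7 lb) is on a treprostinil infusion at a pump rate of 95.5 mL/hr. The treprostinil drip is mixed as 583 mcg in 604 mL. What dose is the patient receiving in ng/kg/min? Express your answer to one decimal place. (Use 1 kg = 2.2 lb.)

Weight = 239.7 lb ÷ 2.2 lb/kg = 108.9545 kg
Concentration = 583 mcg ÷ 604 mL = 0.9652318 mcg/mL = 965.2318 ng/mL
Drug rate = 95.5 mL/hr × 965.2318 ng/mL = 92179.64 ng/hr
92179.64 ng/hr ÷ 60 min/hr = 1536.327 ng/min
1536.327 ng/min ÷ 108.9545 kg = 14.10063 ng/kg/min

14.1 ng/kg/min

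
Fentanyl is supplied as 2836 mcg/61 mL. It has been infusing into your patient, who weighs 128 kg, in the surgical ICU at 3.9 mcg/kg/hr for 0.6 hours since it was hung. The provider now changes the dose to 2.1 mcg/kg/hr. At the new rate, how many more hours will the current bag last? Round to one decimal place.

9.4 hours

Initial rate:
Dose = 3.9 mcg/kg/hr × 128 kg = 499.2 mcg/hr
Concentration = 2836 mcg ÷ 61 mL = 46.4918 mcg/mL
Rate = 499.2 mcg/hr ÷ 46.4918 mcg/mL = 10.73738 mL/hr
Volume infused so far = 10.73738 mL/hr × 0.6 hr = 6.442426 mL
Volume remaining = 61 − 6.442426 = 54.55757 mL
New rate:
Dose = 2.1 mcg/kg/hr × 128 kg = 268.8 mcg/hr
Rate = 268.8 mcg/hr ÷ 46.4918 mcg/mL = 5.781664 mL/hr
Time remaining = 54.55757 mL ÷ 5.781664 mL/hr = 9.43631 hr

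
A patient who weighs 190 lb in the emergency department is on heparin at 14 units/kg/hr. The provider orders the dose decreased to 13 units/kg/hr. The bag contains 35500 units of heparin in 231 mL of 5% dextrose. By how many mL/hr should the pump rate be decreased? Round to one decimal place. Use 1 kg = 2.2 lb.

0.6 mL/hr

At the current dose:
Weight = 190 lb ÷ 2.2 lb/kg = 86.36364 kg
Dose = 14 units/kg/hr × 86.36364 kg = 1209.091 units/hr
Concentration = 35500 units ÷ 231 mL = 153.6797 units/mL
Rate = 1209.091 units/hr ÷ 153.6797 units/mL = 7.867606 mL/hr
At the new dose:
Dose = 13 units/kg/hr × 86.36364 kg = 1122.727 units/hr
Rate = 1122.727 units/hr ÷ 153.6797 units/mL = 7.305634 mL/hr
Change = 7.305634 − 7.867606 = -0.5619718 mL/hr → 0.5619718 mL/hr decrease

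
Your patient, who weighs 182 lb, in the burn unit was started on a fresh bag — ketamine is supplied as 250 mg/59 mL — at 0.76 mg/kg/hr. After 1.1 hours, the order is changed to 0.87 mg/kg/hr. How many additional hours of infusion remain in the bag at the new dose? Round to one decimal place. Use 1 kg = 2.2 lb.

Initial rate:
Weight = 182 lb ÷ 2.2 lb/kg = 82.72727 kg
Dose = 0.76 mg/kg/hr × 82.72727 kg = 62.87273 mg/hr
Concentration = 250 mg ÷ 59 mL = 4.237288 mg/mL
Rate = 62.87273 mg/hr ÷ 4.237288 mg/mL = 14.83796 mL/hr
Volume infused so far = 14.83796 mL/hr × 1.1 hr = 16.32176 mL
Volume remaining = 59 − 16.32176 = 42.67824 mL
New rate:
Dose = 0.87 mg/kg/hr × 82.72727 kg = 71.97273 mg/hr
Rate = 71.97273 mg/hr ÷ 4.237288 mg/mL = 16.98556 mL/hr
Time remaining = 42.67824 mL ÷ 16.98556 mL/hr = 2.512618 hr

2.5 hours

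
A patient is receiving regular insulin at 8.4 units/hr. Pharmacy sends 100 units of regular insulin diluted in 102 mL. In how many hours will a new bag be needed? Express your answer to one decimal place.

Concentration = 100 units ÷ 102 mL = 0.9803922 units/mL
Rate = 8.4 units/hr ÷ 0.9803922 units/mL = 8.568 mL/hr
Duration = 102 mL ÷ 8.568 mL/hr = 11.90476 hr

11.9 hours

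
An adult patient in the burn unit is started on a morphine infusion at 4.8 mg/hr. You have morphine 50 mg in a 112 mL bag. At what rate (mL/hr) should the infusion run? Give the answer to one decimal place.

10.8 mL/hr

Concentration = 50 mg ÷ 112 mL = 0.4464286 mg/mL
Rate = 4.8 mg/hr ÷ 0.4464286 mg/mL = 10.752 mL/hr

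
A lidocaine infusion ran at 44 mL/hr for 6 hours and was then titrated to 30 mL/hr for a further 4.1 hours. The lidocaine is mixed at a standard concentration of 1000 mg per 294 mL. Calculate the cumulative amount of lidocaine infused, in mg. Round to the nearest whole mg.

Concentration = 1000 mg ÷ 294 mL = 3.401361 mg/mL
Stage 1: 44 mL/hr × 6 hr = 264 mL → 264 mL × 3.401361 mg/mL = 897.9592 mg
Stage 2: 30 mL/hr × 4.1 hr = 123 mL → 123 mL × 3.401361 mg/mL = 418.3673 mg
Total = 897.9592 + 418.3673 = 1316.327 mg

1316 mg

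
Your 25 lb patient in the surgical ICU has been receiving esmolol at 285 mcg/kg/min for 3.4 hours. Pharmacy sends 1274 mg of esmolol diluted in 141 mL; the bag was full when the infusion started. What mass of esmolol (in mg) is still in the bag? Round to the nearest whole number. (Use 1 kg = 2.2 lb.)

Weight = 25 lb ÷ 2.2 lb/kg = 11.36364 kg
Dose = 285 mcg/kg/min × 11.36364 kg = 3238.636 mcg/min
3238.636 mcg/min × 60 min/hr = 194318.2 mcg/hr
Concentration = 1274 mg ÷ 141 mL = 9.035461 mg/mL = 9035.461 mcg/mL
Rate = 194318.2 mcg/hr ÷ 9035.461 mcg/mL = 21.50617 mL/hr
Volume infused = 21.50617 mL/hr × 3.4 hr = 73.12099 mL
Volume remaining = 141 − 73.12099 = 67.87901 mL
Drug remaining = 67.87901 mL × 9035.461 mcg/mL = 613318.2 mcg = 613.3182 mg

613 mg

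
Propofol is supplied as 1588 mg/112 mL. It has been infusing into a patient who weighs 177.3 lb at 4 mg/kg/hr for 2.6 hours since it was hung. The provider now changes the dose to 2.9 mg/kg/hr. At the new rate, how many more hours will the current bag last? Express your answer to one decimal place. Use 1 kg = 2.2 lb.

3.2 hours

Initial rate:
Weight = 177.3 lb ÷ 2.2 lb/kg = 80.59091 kg
Dose = 4 mg/kg/hr × 80.59091 kg = 322.3636 mg/hr
Concentration = 1588 mg ÷ 112 mL = 14.17857 mg/mL
Rate = 322.3636 mg/hr ÷ 14.17857 mg/mL = 22.73597 mL/hr
Volume infused so far = 22.73597 mL/hr × 2.6 hr = 59.11353 mL
Volume remaining = 112 − 59.11353 = 52.88647 mL
New rate:
Dose = 2.9 mg/kg/hr × 80.59091 kg = 233.7136 mg/hr
Rate = 233.7136 mg/hr ÷ 14.17857 mg/mL = 16.48358 mL/hr
Time remaining = 52.88647 mL ÷ 16.48358 mL/hr = 3.208433 hr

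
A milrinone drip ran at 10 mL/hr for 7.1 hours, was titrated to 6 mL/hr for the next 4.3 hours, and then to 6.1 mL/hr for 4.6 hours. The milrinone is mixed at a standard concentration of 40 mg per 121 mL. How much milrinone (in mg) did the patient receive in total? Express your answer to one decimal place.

Concentration = 40 mg ÷ 121 mL = 0.3305785 mg/mL
Stage 1: 10 mL/hr × 7.1 hr = 71 mL → 71 mL × 0.3305785 mg/mL = 23.47107 mg
Stage 2: 6 mL/hr × 4.3 hr = 25.8 mL → 25.8 mL × 0.3305785 mg/mL = 8.528926 mg
Stage 3: 6.1 mL/hr × 4.6 hr = 28.06 mL → 28.06 mL × 0.3305785 mg/mL = 9.276033 mg
Total = 23.47107 + 8.528926 + 9.276033 = 41.27603 mg

41.3 mg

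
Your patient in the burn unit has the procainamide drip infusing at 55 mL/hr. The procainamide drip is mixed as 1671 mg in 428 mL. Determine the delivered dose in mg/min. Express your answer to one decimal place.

Concentration = 1671 mg ÷ 428 mL = 3.904206 mg/mL
Drug rate = 55 mL/hr × 3.904206 mg/mL = 214.7313 mg/hr
214.7313 mg/hr ÷ 60 min/hr = 3.578855 mg/min

3.6 mg/min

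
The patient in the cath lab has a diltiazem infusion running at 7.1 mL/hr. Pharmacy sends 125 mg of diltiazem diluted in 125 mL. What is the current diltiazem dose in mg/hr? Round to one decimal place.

7.1 mg/hr

Concentration = 125 mg ÷ 125 mL = 1 mg/mL
Drug rate = 7.1 mL/hr × 1 mg/mL = 7.1 mg/hr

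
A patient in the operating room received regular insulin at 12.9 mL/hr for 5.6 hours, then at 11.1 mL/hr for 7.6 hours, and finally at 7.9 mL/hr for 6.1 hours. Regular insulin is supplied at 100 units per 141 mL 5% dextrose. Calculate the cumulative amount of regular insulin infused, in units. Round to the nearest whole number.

Concentration = 100 units ÷ 141 mL = 0.7092199 units/mL
Stage 1: 12.9 mL/hr × 5.6 hr = 72.24 mL → 72.24 mL × 0.7092199 units/mL = 51.23404 units
Stage 2: 11.1 mL/hr × 7.6 hr = 84.36 mL → 84.36 mL × 0.7092199 units/mL = 59.82979 units
Stage 3: 7.9 mL/hr × 6.1 hr = 48.19 mL → 48.19 mL × 0.7092199 units/mL = 34.1773 units
Total = 51.23404 + 59.82979 + 34.1773 = 145.2411 units

145 units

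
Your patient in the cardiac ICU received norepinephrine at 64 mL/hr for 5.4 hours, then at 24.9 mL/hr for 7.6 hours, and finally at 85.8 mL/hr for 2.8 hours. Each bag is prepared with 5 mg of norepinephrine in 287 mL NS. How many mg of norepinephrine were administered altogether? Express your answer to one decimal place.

13.5 mg

Concentration = 5 mg ÷ 287 mL = 0.0174216 mg/mL
Stage 1: 64 mL/hr × 5.4 hr = 345.6 mL → 345.6 mL × 0.0174216 mg/mL = 6.020906 mg
Stage 2: 24.9 mL/hr × 7.6 hr = 189.24 mL → 189.24 mL × 0.0174216 mg/mL = 3.296864 mg
Stage 3: 85.8 mL/hr × 2.8 hr = 240.24 mL → 240.24 mL × 0.0174216 mg/mL = 4.185366 mg
Total = 6.020906 + 3.296864 + 4.185366 = 13.50314 mg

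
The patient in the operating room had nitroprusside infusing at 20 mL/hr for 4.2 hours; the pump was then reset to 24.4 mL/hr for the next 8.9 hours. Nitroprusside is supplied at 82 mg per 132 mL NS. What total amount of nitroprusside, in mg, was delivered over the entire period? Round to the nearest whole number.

187 mg

Concentration = 82 mg ÷ 132 mL = 0.6212121 mg/mL
Stage 1: 20 mL/hr × 4.2 hr = 84 mL → 84 mL × 0.6212121 mg/mL = 52.18182 mg
Stage 2: 24.4 mL/hr × 8.9 hr = 217.16 mL → 217.16 mL × 0.6212121 mg/mL = 134.9024 mg
Total = 52.18182 + 134.9024 = 187.0842 mg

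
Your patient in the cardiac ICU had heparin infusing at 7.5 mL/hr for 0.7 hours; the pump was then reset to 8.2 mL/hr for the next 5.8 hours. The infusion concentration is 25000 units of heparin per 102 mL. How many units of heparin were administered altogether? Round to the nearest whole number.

Concentration = 25000 units ÷ 102 mL = 245.098 units/mL
Stage 1: 7.5 mL/hr × 0.7 hr = 5.25 mL → 5.25 mL × 245.098 units/mL = 1286.765 units
Stage 2: 8.2 mL/hr × 5.8 hr = 47.56 mL → 47.56 mL × 245.098 units/mL = 11656.86 units
Total = 1286.765 + 11656.86 = 12943.63 units

12944 units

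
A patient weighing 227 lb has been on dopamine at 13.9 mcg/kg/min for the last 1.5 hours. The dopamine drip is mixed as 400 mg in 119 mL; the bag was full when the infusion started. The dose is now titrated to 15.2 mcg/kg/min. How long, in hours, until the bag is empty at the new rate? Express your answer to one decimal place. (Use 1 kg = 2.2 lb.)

2.9 hours

Initial rate:
Weight = 227 lb ÷ 2.2 lb/kg = 103.1818 kg
Dose = 13.9 mcg/kg/min × 103.1818 kg = 1434.227 mcg/min
1434.227 mcg/min × 60 min/hr = 86053.64 mcg/hr
Concentration = 400 mg ÷ 119 mL = 3.361345 mg/mL = 3361.345 mcg/mL
Rate = 86053.64 mcg/hr ÷ 3361.345 mcg/mL = 25.60096 mL/hr
Volume infused so far = 25.60096 mL/hr × 1.5 hr = 38.40144 mL
Volume remaining = 119 − 38.40144 = 80.59856 mL
New rate:
Dose = 15.2 mcg/kg/min × 103.1818 kg = 1568.364 mcg/min
1568.364 mcg/min × 60 min/hr = 94101.82 mcg/hr
Rate = 94101.82 mcg/hr ÷ 3361.345 mcg/mL = 27.99529 mL/hr
Time remaining = 80.59856 mL ÷ 27.99529 mL/hr = 2.879004 hr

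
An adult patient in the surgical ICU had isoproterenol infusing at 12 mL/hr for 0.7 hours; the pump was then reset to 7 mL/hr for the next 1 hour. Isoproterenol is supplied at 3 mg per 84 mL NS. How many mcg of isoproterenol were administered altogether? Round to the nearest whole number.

550 mcg

Concentration = 3 mg ÷ 84 mL = 0.03571429 mg/mL
Stage 1: 12 mL/hr × 0.7 hr = 8.4 mL → 8.4 mL × 0.03571429 mg/mL = 0.3 mg
Stage 2: 7 mL/hr × 1 hr = 7 mL → 7 mL × 0.03571429 mg/mL = 0.25 mg
Total = 0.3 + 0.25 = 0.55 mg = 550 mcg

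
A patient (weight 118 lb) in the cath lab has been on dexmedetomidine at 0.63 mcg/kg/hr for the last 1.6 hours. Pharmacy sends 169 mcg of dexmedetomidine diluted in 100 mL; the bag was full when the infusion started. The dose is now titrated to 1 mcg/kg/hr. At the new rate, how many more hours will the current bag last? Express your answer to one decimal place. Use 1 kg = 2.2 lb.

2.1 hours

Initial rate:
Weight = 118 lb ÷ 2.2 lb/kg = 53.63636 kg
Dose = 0.63 mcg/kg/hr × 53.63636 kg = 33.79091 mcg/hr
Concentration = 169 mcg ÷ 100 mL = 1.69 mcg/mL
Rate = 33.79091 mcg/hr ÷ 1.69 mcg/mL = 19.99462 mL/hr
Volume infused so far = 19.99462 mL/hr × 1.6 hr = 31.99139 mL
Volume remaining = 100 − 31.99139 = 68.00861 mL
New rate:
Dose = 1 mcg/kg/hr × 53.63636 kg = 53.63636 mcg/hr
Rate = 53.63636 mcg/hr ÷ 1.69 mcg/mL = 31.73749 mL/hr
Time remaining = 68.00861 mL ÷ 31.73749 mL/hr = 2.142847 hr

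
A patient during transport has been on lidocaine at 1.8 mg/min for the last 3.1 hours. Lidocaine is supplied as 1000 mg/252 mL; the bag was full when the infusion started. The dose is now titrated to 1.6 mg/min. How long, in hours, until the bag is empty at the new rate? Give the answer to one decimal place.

6.9 hours

Initial rate:
1.8 mg/min × 60 min/hr = 108 mg/hr
Concentration = 1000 mg ÷ 252 mL = 3.968254 mg/mL
Rate = 108 mg/hr ÷ 3.968254 mg/mL = 27.216 mL/hr
Volume infused so far = 27.216 mL/hr × 3.1 hr = 84.3696 mL
Volume remaining = 252 − 84.3696 = 167.6304 mL
New rate:
1.6 mg/min × 60 min/hr = 96 mg/hr
Rate = 96 mg/hr ÷ 3.968254 mg/mL = 24.192 mL/hr
Time remaining = 167.6304 mL ÷ 24.192 mL/hr = 6.929167 hr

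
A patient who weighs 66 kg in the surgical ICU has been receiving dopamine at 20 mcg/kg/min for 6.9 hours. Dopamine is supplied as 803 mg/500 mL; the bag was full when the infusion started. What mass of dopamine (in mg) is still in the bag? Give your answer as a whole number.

Dose = 20 mcg/kg/min × 66 kg = 1320 mcg/min
1320 mcg/min × 60 min/hr = 79200 mcg/hr
Concentration = 803 mg ÷ 500 mL = 1.606 mg/mL = 1606 mcg/mL
Rate = 79200 mcg/hr ÷ 1606 mcg/mL = 49.31507 mL/hr
Volume infused = 49.31507 mL/hr × 6.9 hr = 340.274 mL
Volume remaining = 500 − 340.274 = 159.726 mL
Drug remaining = 159.726 mL × 1606 mcg/mL = 256520 mcg = 256.52 mg

257 mg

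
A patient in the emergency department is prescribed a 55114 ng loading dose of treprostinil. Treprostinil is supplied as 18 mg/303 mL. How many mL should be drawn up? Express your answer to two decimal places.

Concentration = 18 mg ÷ 303 mL = 0.05940594 mg/mL = 59405.94 ng/mL
Volume = 55114 ng ÷ 59405.94 ng/mL = 0.9277523 mL

0.93 mL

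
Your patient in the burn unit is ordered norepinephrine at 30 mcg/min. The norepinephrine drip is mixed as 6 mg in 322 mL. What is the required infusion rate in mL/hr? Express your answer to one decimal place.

96.6 mL/hr

30 mcg/min × 60 min/hr = 1800 mcg/hr
Concentration = 6 mg ÷ 322 mL = 0.01863354 mg/mL = 18.63354 mcg/mL
Rate = 1800 mcg/hr ÷ 18.63354 mcg/mL = 96.6 mL/hr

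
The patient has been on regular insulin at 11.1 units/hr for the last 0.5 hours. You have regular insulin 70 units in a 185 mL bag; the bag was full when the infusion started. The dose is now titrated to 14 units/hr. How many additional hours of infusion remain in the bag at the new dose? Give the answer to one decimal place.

Initial rate:
Concentration = 70 units ÷ 185 mL = 0.3783784 units/mL
Rate = 11.1 units/hr ÷ 0.3783784 units/mL = 29.33571 mL/hr
Volume infused so far = 29.33571 mL/hr × 0.5 hr = 14.66786 mL
Volume remaining = 185 − 14.66786 = 170.3321 mL
New rate:
Rate = 14 units/hr ÷ 0.3783784 units/mL = 37 mL/hr
Time remaining = 170.3321 mL ÷ 37 mL/hr = 4.603571 hr

4.6 hours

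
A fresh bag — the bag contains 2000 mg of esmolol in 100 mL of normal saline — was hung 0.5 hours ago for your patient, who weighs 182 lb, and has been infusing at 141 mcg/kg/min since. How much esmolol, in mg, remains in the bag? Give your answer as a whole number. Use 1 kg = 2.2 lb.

Weight = 182 lb ÷ 2.2 lb/kg = 82.72727 kg
Dose = 141 mcg/kg/min × 82.72727 kg = 11664.55 mcg/min
11664.55 mcg/min × 60 min/hr = 699872.7 mcg/hr
Concentration = 2000 mg ÷ 100 mL = 20 mg/mL = 20000 mcg/mL
Rate = 699872.7 mcg/hr ÷ 20000 mcg/mL = 34.99364 mL/hr
Volume infused = 34.99364 mL/hr × 0.5 hr = 17.49682 mL
Volume remaining = 100 − 17.49682 = 82.50318 mL
Drug remaining = 82.50318 mL × 20000 mcg/mL = 1650064 mcg = 1650.064 mg

1650 mg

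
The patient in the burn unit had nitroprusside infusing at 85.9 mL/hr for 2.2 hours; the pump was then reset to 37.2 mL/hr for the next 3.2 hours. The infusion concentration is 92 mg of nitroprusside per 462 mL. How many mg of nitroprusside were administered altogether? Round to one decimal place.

Concentration = 92 mg ÷ 462 mL = 0.1991342 mg/mL
Stage 1: 85.9 mL/hr × 2.2 hr = 188.98 mL → 188.98 mL × 0.1991342 mg/mL = 37.63238 mg
Stage 2: 37.2 mL/hr × 3.2 hr = 119.04 mL → 119.04 mL × 0.1991342 mg/mL = 23.70494 mg
Total = 37.63238 + 23.70494 = 61.33732 mg

61.3 mg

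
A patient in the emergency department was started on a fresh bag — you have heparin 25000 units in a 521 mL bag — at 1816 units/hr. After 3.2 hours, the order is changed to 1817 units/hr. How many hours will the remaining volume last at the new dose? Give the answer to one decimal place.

10.6 hours

Initial rate:
Concentration = 25000 units ÷ 521 mL = 47.98464 units/mL
Rate = 1816 units/hr ÷ 47.98464 units/mL = 37.84544 mL/hr
Volume infused so far = 37.84544 mL/hr × 3.2 hr = 121.1054 mL
Volume remaining = 521 − 121.1054 = 399.8946 mL
New rate:
Rate = 1817 units/hr ÷ 47.98464 units/mL = 37.86628 mL/hr
Time remaining = 399.8946 mL ÷ 37.86628 mL/hr = 10.5607 hr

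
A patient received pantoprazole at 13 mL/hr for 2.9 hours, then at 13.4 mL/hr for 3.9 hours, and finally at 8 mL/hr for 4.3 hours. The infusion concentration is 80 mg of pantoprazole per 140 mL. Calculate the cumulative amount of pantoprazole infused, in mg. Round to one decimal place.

Concentration = 80 mg ÷ 140 mL = 0.5714286 mg/mL
Stage 1: 13 mL/hr × 2.9 hr = 37.7 mL → 37.7 mL × 0.5714286 mg/mL = 21.54286 mg
Stage 2: 13.4 mL/hr × 3.9 hr = 52.26 mL → 52.26 mL × 0.5714286 mg/mL = 29.86286 mg
Stage 3: 8 mL/hr × 4.3 hr = 34.4 mL → 34.4 mL × 0.5714286 mg/mL = 19.65714 mg
Total = 21.54286 + 29.86286 + 19.65714 = 71.06286 mg

71.1 mg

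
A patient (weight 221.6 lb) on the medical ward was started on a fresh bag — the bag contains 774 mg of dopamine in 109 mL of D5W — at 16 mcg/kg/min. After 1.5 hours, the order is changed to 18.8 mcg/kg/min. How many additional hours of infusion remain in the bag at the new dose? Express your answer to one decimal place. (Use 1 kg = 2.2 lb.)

Initial rate:
Weight = 221.6 lb ÷ 2.2 lb/kg = 100.7273 kg
Dose = 16 mcg/kg/min × 100.7273 kg = 1611.636 mcg/min
1611.636 mcg/min × 60 min/hr = 96698.18 mcg/hr
Concentration = 774 mg ÷ 109 mL = 7.100917 mg/mL = 7100.917 mcg/mL
Rate = 96698.18 mcg/hr ÷ 7100.917 mcg/mL = 13.6177 mL/hr
Volume infused so far = 13.6177 mL/hr × 1.5 hr = 20.42655 mL
Volume remaining = 109 − 20.42655 = 88.57345 mL
New rate:
Dose = 18.8 mcg/kg/min × 100.7273 kg = 1893.673 mcg/min
1893.673 mcg/min × 60 min/hr = 113620.4 mcg/hr
Rate = 113620.4 mcg/hr ÷ 7100.917 mcg/mL = 16.0008 mL/hr
Time remaining = 88.57345 mL ÷ 16.0008 mL/hr = 5.535563 hr

5.5 hours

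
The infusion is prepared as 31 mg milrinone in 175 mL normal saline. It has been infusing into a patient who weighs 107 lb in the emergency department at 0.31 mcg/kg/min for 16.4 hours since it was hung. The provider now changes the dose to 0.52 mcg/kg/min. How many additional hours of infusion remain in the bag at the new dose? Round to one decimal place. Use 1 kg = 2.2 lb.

10.7 hours

Initial rate:
Weight = 107 lb ÷ 2.2 lb/kg = 48.63636 kg
Dose = 0.31 mcg/kg/min × 48.63636 kg = 15.07727 mcg/min
15.07727 mcg/min × 60 min/hr = 904.6364 mcg/hr
Concentration = 31 mg ÷ 175 mL = 0.1771429 mg/mL = 177.1429 mcg/mL
Rate = 904.6364 mcg/hr ÷ 177.1429 mcg/mL = 5.106818 mL/hr
Volume infused so far = 5.106818 mL/hr × 16.4 hr = 83.75182 mL
Volume remaining = 175 − 83.75182 = 91.24818 mL
New rate:
Dose = 0.52 mcg/kg/min × 48.63636 kg = 25.29091 mcg/min
25.29091 mcg/min × 60 min/hr = 1517.455 mcg/hr
Rate = 1517.455 mcg/hr ÷ 177.1429 mcg/mL = 8.566276 mL/hr
Time remaining = 91.24818 mL ÷ 8.566276 mL/hr = 10.65202 hr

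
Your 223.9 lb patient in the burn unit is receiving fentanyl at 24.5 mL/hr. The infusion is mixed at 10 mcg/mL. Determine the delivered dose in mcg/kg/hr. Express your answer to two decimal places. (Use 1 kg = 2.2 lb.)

Weight = 223.9 lb ÷ 2.2 lb/kg = 101.7727 kg
Drug rate = 24.5 mL/hr × 10 mcg/mL = 245 mcg/hr
245 mcg/hr ÷ 101.7727 kg = 2.407325 mcg/kg/hr

2.41 mcg/kg/hr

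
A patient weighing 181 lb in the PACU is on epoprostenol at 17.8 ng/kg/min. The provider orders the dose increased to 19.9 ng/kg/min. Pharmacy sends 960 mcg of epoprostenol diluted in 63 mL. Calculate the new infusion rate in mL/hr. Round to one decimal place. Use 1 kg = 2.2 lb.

6.4 mL/hr

Weight = 181 lb ÷ 2.2 lb/kg = 82.27273 kg
Dose = 19.9 ng/kg/min × 82.27273 kg = 1637.227 ng/min
1637.227 ng/min × 60 min/hr = 98233.64 ng/hr
Concentration = 960 mcg ÷ 63 mL = 15.2381 mcg/mL = 15238.1 ng/mL
Rate = 98233.64 ng/hr ÷ 15238.1 ng/mL = 6.446582 mL/hr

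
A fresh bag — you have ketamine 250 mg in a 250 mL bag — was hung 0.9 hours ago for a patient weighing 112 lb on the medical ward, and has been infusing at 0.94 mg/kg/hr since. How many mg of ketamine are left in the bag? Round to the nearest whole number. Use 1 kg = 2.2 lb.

207 mg

Weight = 112 lb ÷ 2.2 lb/kg = 50.90909 kg
Dose = 0.94 mg/kg/hr × 50.90909 kg = 47.85455 mg/hr
Concentration = 250 mg ÷ 250 mL = 1 mg/mL
Rate = 47.85455 mg/hr ÷ 1 mg/mL = 47.85455 mL/hr
Volume infused = 47.85455 mL/hr × 0.9 hr = 43.06909 mL
Volume remaining = 250 − 43.06909 = 206.9309 mL
Drug remaining = 206.9309 mL × 1 mg/mL = 206.9309 mg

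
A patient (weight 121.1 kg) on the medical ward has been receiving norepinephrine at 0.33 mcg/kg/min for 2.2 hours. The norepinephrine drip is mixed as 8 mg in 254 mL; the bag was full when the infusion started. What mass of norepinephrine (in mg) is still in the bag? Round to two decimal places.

Dose = 0.33 mcg/kg/min × 121.1 kg = 39.963 mcg/min
39.963 mcg/min × 60 min/hr = 2397.78 mcg/hr
Concentration = 8 mg ÷ 254 mL = 0.03149606 mg/mL = 31.49606 mcg/mL
Rate = 2397.78 mcg/hr ÷ 31.49606 mcg/mL = 76.12951 mL/hr
Volume infused = 76.12951 mL/hr × 2.2 hr = 167.4849 mL
Volume remaining = 254 − 167.4849 = 86.51507 mL
Drug remaining = 86.51507 mL × 31.49606 mcg/mL = 2724.884 mcg = 2.724884 mg

2.72 mg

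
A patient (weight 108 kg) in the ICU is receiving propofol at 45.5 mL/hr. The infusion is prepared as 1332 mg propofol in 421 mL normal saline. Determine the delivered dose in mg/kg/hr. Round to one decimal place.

1.3 mg/kg/hr

Concentration = 1332 mg ÷ 421 mL = 3.163895 mg/mL
Drug rate = 45.5 mL/hr × 3.163895 mg/mL = 143.9572 mg/hr
143.9572 mg/hr ÷ 108 kg = 1.332937 mg/kg/hr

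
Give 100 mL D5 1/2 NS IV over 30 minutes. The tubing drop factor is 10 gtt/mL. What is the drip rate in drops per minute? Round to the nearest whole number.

100 mL ÷ (30 min) = 3.333333 mL/min
3.333333 mL/min × 10 gtt/mL = 33.33333 gtt/min

33 gtt/min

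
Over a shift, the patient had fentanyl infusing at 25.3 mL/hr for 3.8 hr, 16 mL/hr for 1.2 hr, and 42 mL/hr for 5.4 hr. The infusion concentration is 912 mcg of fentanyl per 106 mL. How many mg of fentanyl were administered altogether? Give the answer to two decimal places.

Concentration = 912 mcg ÷ 106 mL = 8.603774 mcg/mL
Stage 1: 25.3 mL/hr × 3.8 hr = 96.14 mL → 96.14 mL × 8.603774 mcg/mL = 827.1668 mcg
Stage 2: 16 mL/hr × 1.2 hr = 19.2 mL → 19.2 mL × 8.603774 mcg/mL = 165.1925 mcg
Stage 3: 42 mL/hr × 5.4 hr = 226.8 mL → 226.8 mL × 8.603774 mcg/mL = 1951.336 mcg
Total = 827.1668 + 165.1925 + 1951.336 = 2943.695 mcg = 2.943695 mg

2.94 mg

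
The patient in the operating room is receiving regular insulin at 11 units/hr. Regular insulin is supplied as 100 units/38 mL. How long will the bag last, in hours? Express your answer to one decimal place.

9.1 hours

Concentration = 100 units ÷ 38 mL = 2.631579 units/mL
Rate = 11 units/hr ÷ 2.631579 units/mL = 4.18 mL/hr
Duration = 38 mL ÷ 4.18 mL/hr = 9.090909 hr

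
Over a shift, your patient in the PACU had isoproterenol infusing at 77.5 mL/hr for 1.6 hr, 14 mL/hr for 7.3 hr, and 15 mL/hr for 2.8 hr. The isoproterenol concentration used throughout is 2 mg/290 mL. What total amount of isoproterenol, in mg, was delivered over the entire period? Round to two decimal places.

1.85 mg

Concentration = 2 mg ÷ 290 mL = 0.006896552 mg/mL
Stage 1: 77.5 mL/hr × 1.6 hr = 124 mL → 124 mL × 0.006896552 mg/mL = 0.8551724 mg
Stage 2: 14 mL/hr × 7.3 hr = 102.2 mL → 102.2 mL × 0.006896552 mg/mL = 0.7048276 mg
Stage 3: 15 mL/hr × 2.8 hr = 42 mL → 42 mL × 0.006896552 mg/mL = 0.2896552 mg
Total = 0.8551724 + 0.7048276 + 0.2896552 = 1.849655 mg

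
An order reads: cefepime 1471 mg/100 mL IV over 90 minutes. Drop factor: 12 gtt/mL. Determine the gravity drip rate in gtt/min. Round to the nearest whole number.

100 mL ÷ (90 min) = 1.111111 mL/min
1.111111 mL/min × 12 gtt/mL = 13.33333 gtt/min

13 gtt/min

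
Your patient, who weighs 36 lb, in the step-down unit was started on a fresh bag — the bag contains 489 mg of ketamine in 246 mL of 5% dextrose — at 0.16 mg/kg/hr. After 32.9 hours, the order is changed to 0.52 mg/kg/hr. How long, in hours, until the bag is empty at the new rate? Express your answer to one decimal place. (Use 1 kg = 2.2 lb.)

47.3 hours

Initial rate:
Weight = 36 lb ÷ 2.2 lb/kg = 16.36364 kg
Dose = 0.16 mg/kg/hr × 16.36364 kg = 2.618182 mg/hr
Concentration = 489 mg ÷ 246 mL = 1.987805 mg/mL
Rate = 2.618182 mg/hr ÷ 1.987805 mg/mL = 1.317122 mL/hr
Volume infused so far = 1.317122 mL/hr × 32.9 hr = 43.33332 mL
Volume remaining = 246 − 43.33332 = 202.6667 mL
New rate:
Dose = 0.52 mg/kg/hr × 16.36364 kg = 8.509091 mg/hr
Rate = 8.509091 mg/hr ÷ 1.987805 mg/mL = 4.280647 mL/hr
Time remaining = 202.6667 mL ÷ 4.280647 mL/hr = 47.34487 hr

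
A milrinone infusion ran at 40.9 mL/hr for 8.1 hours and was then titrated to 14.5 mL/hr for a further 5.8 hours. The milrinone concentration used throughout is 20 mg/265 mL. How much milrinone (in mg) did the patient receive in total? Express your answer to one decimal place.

Concentration = 20 mg ÷ 265 mL = 0.0754717 mg/mL
Stage 1: 40.9 mL/hr × 8.1 hr = 331.29 mL → 331.29 mL × 0.0754717 mg/mL = 25.00302 mg
Stage 2: 14.5 mL/hr × 5.8 hr = 84.1 mL → 84.1 mL × 0.0754717 mg/mL = 6.34717 mg
Total = 25.00302 + 6.34717 = 31.35019 mg

31.4 mg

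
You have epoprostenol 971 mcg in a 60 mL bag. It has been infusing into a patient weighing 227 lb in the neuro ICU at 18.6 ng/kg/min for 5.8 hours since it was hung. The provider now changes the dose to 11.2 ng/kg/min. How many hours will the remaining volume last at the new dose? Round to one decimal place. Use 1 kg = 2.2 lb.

4.4 hours

Initial rate:
Weight = 227 lb ÷ 2.2 lb/kg = 103.1818 kg
Dose = 18.6 ng/kg/min × 103.1818 kg = 1919.182 ng/min
1919.182 ng/min × 60 min/hr = 115150.9 ng/hr
Concentration = 971 mcg ÷ 60 mL = 16.18333 mcg/mL = 16183.33 ng/mL
Rate = 115150.9 ng/hr ÷ 16183.33 ng/mL = 7.115401 mL/hr
Volume infused so far = 7.115401 mL/hr × 5.8 hr = 41.26933 mL
Volume remaining = 60 − 41.26933 = 18.73067 mL
New rate:
Dose = 11.2 ng/kg/min × 103.1818 kg = 1155.636 ng/min
1155.636 ng/min × 60 min/hr = 69338.18 ng/hr
Rate = 69338.18 ng/hr ÷ 16183.33 ng/mL = 4.284543 mL/hr
Time remaining = 18.73067 mL ÷ 4.284543 mL/hr = 4.371686 hr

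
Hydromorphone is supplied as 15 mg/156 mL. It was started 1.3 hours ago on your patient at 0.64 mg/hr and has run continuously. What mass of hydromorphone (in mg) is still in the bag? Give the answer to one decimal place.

14.2 mg

Concentration = 15 mg ÷ 156 mL = 0.09615385 mg/mL
Rate = 0.64 mg/hr ÷ 0.09615385 mg/mL = 6.656 mL/hr
Volume infused = 6.656 mL/hr × 1.3 hr = 8.6528 mL
Volume remaining = 156 − 8.6528 = 147.3472 mL
Drug remaining = 147.3472 mL × 0.09615385 mg/mL = 14.168 mg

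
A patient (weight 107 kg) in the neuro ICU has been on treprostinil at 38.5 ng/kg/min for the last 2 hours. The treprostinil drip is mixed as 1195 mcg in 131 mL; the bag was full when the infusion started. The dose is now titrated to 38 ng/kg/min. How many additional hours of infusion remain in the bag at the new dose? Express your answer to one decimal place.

Initial rate:
Dose = 38.5 ng/kg/min × 107 kg = 4119.5 ng/min
4119.5 ng/min × 60 min/hr = 247170 ng/hr
Concentration = 1195 mcg ÷ 131 mL = 9.122137 mcg/mL = 9122.137 ng/mL
Rate = 247170 ng/hr ÷ 9122.137 ng/mL = 27.09562 mL/hr
Volume infused so far = 27.09562 mL/hr × 2 hr = 54.19125 mL
Volume remaining = 131 − 54.19125 = 76.80875 mL
New rate:
Dose = 38 ng/kg/min × 107 kg = 4066 ng/min
4066 ng/min × 60 min/hr = 243960 ng/hr
Rate = 243960 ng/hr ÷ 9122.137 ng/mL = 26.74373 mL/hr
Time remaining = 76.80875 mL ÷ 26.74373 mL/hr = 2.872028 hr

2.9 hours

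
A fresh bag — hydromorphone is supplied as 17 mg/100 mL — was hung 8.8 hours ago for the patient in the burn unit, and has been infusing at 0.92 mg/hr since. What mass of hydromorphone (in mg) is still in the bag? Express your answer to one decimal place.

Concentration = 17 mg ÷ 100 mL = 0.17 mg/mL
Rate = 0.92 mg/hr ÷ 0.17 mg/mL = 5.411765 mL/hr
Volume infused = 5.411765 mL/hr × 8.8 hr = 47.62353 mL
Volume remaining = 100 − 47.62353 = 52.37647 mL
Drug remaining = 52.37647 mL × 0.17 mg/mL = 8.904 mg

8.9 mg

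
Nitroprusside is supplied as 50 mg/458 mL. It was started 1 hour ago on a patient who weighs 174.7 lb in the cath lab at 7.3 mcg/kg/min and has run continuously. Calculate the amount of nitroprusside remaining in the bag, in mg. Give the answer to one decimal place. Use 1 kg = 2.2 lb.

Weight = 174.7 lb ÷ 2.2 lb/kg = 79.40909 kg
Dose = 7.3 mcg/kg/min × 79.40909 kg = 579.6864 mcg/min
579.6864 mcg/min × 60 min/hr = 34781.18 mcg/hr
Concentration = 50 mg ÷ 458 mL = 0.1091703 mg/mL = 109.1703 mcg/mL
Rate = 34781.18 mcg/hr ÷ 109.1703 mcg/mL = 318.5956 mL/hr
Volume infused = 318.5956 mL/hr × 1 hr = 318.5956 mL
Volume remaining = 458 − 318.5956 = 139.4044 mL
Drug remaining = 139.4044 mL × 109.1703 mcg/mL = 15218.82 mcg = 15.21882 mg

15.2 mg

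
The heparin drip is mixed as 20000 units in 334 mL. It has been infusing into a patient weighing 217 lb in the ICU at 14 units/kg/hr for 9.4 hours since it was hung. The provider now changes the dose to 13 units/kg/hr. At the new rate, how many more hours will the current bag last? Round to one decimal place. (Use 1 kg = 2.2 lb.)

Initial rate:
Weight = 217 lb ÷ 2.2 lb/kg = 98.63636 kg
Dose = 14 units/kg/hr × 98.63636 kg = 1380.909 units/hr
Concentration = 20000 units ÷ 334 mL = 59.88024 units/mL
Rate = 1380.909 units/hr ÷ 59.88024 units/mL = 23.06118 mL/hr
Volume infused so far = 23.06118 mL/hr × 9.4 hr = 216.7751 mL
Volume remaining = 334 − 216.7751 = 117.2249 mL
New rate:
Dose = 13 units/kg/hr × 98.63636 kg = 1282.273 units/hr
Rate = 1282.273 units/hr ÷ 59.88024 units/mL = 21.41395 mL/hr
Time remaining = 117.2249 mL ÷ 21.41395 mL/hr = 5.474229 hr

5.5 hours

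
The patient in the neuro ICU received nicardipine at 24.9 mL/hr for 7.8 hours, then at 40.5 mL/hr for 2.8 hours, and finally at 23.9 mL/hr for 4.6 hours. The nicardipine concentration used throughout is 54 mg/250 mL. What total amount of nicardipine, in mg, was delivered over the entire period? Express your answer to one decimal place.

90.2 mg

Concentration = 54 mg ÷ 250 mL = 0.216 mg/mL
Stage 1: 24.9 mL/hr × 7.8 hr = 194.22 mL → 194.22 mL × 0.216 mg/mL = 41.95152 mg
Stage 2: 40.5 mL/hr × 2.8 hr = 113.4 mL → 113.4 mL × 0.216 mg/mL = 24.4944 mg
Stage 3: 23.9 mL/hr × 4.6 hr = 109.94 mL → 109.94 mL × 0.216 mg/mL = 23.74704 mg
Total = 41.95152 + 24.4944 + 23.74704 = 90.19296 mg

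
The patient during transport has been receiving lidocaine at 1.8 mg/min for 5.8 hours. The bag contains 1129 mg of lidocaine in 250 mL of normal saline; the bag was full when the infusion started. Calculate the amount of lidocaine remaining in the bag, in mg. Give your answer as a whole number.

1.8 mg/min × 60 min/hr = 108 mg/hr
Concentration = 1129 mg ÷ 250 mL = 4.516 mg/mL
Rate = 108 mg/hr ÷ 4.516 mg/mL = 23.91497 mL/hr
Volume infused = 23.91497 mL/hr × 5.8 hr = 138.7068 mL
Volume remaining = 250 − 138.7068 = 111.2932 mL
Drug remaining = 111.2932 mL × 4.516 mg/mL = 502.6 mg

503 mg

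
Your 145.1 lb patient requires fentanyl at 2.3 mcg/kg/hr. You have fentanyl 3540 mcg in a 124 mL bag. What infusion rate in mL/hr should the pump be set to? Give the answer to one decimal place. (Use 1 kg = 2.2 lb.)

Weight = 145.1 lb ÷ 2.2 lb/kg = 65.95455 kg
Dose = 2.3 mcg/kg/hr × 65.95455 kg = 151.6955 mcg/hr
Concentration = 3540 mcg ÷ 124 mL = 28.54839 mcg/mL
Rate = 151.6955 mcg/hr ÷ 28.54839 mcg/mL = 5.313626 mL/hr

5.3 mL/hr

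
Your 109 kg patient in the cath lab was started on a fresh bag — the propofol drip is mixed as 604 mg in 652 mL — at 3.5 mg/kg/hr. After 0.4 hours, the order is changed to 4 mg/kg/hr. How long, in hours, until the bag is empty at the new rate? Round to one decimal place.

1.0 hours

Initial rate:
Dose = 3.5 mg/kg/hr × 109 kg = 381.5 mg/hr
Concentration = 604 mg ÷ 652 mL = 0.9263804 mg/mL
Rate = 381.5 mg/hr ÷ 0.9263804 mg/mL = 411.8179 mL/hr
Volume infused so far = 411.8179 mL/hr × 0.4 hr = 164.7272 mL
Volume remaining = 652 − 164.7272 = 487.2728 mL
New rate:
Dose = 4 mg/kg/hr × 109 kg = 436 mg/hr
Rate = 436 mg/hr ÷ 0.9263804 mg/mL = 470.649 mL/hr
Time remaining = 487.2728 mL ÷ 470.649 mL/hr = 1.035321 hr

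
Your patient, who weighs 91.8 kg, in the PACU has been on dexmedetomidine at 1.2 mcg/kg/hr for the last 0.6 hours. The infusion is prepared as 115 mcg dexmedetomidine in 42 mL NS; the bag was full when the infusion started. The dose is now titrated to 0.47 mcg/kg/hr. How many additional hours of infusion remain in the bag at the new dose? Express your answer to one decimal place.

1.1 hours

Initial rate:
Dose = 1.2 mcg/kg/hr × 91.8 kg = 110.16 mcg/hr
Concentration = 115 mcg ÷ 42 mL = 2.738095 mcg/mL
Rate = 110.16 mcg/hr ÷ 2.738095 mcg/mL = 40.23235 mL/hr
Volume infused so far = 40.23235 mL/hr × 0.6 hr = 24.13941 mL
Volume remaining = 42 − 24.13941 = 17.86059 mL
New rate:
Dose = 0.47 mcg/kg/hr × 91.8 kg = 43.146 mcg/hr
Rate = 43.146 mcg/hr ÷ 2.738095 mcg/mL = 15.75767 mL/hr
Time remaining = 17.86059 mL ÷ 15.75767 mL/hr = 1.133454 hr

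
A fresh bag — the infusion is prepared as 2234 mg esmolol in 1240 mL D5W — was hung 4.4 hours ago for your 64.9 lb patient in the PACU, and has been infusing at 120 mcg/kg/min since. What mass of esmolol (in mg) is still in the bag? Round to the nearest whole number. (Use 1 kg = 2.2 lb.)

1299 mg

Weight = 64.9 lb ÷ 2.2 lb/kg = 29.5 kg
Dose = 120 mcg/kg/min × 29.5 kg = 3540 mcg/min
3540 mcg/min × 60 min/hr = 212400 mcg/hr
Concentration = 2234 mg ÷ 1240 mL = 1.801613 mg/mL = 1801.613 mcg/mL
Rate = 212400 mcg/hr ÷ 1801.613 mcg/mL = 117.8944 mL/hr
Volume infused = 117.8944 mL/hr × 4.4 hr = 518.7352 mL
Volume remaining = 1240 − 518.7352 = 721.2648 mL
Drug remaining = 721.2648 mL × 1801.613 mcg/mL = 1299440 mcg = 1299.44 mg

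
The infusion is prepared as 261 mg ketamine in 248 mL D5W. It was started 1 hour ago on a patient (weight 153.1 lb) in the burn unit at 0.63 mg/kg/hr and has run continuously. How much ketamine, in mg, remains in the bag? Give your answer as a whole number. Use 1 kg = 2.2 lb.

Weight = 153.1 lb ÷ 2.2 lb/kg = 69.59091 kg
Dose = 0.63 mg/kg/hr × 69.59091 kg = 43.84227 mg/hr
Concentration = 261 mg ÷ 248 mL = 1.052419 mg/mL
Rate = 43.84227 mg/hr ÷ 1.052419 mg/mL = 41.65856 mL/hr
Volume infused = 41.65856 mL/hr × 1 hr = 41.65856 mL
Volume remaining = 248 − 41.65856 = 206.3414 mL
Drug remaining = 206.3414 mL × 1.052419 mg/mL = 217.1577 mg

217 mg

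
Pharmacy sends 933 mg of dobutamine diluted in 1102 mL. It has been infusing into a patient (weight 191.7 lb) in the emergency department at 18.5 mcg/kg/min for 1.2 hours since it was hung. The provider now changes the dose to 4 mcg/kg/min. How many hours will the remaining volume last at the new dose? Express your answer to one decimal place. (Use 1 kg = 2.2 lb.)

Initial rate:
Weight = 191.7 lb ÷ 2.2 lb/kg = 87.13636 kg
Dose = 18.5 mcg/kg/min × 87.13636 kg = 1612.023 mcg/min
1612.023 mcg/min × 60 min/hr = 96721.36 mcg/hr
Concentration = 933 mg ÷ 1102 mL = 0.8466425 mg/mL = 846.6425 mcg/mL
Rate = 96721.36 mcg/hr ÷ 846.6425 mcg/mL = 114.2411 mL/hr
Volume infused so far = 114.2411 mL/hr × 1.2 hr = 137.0893 mL
Volume remaining = 1102 − 137.0893 = 964.9107 mL
New rate:
Dose = 4 mcg/kg/min × 87.13636 kg = 348.5455 mcg/min
348.5455 mcg/min × 60 min/hr = 20912.73 mcg/hr
Rate = 20912.73 mcg/hr ÷ 846.6425 mcg/mL = 24.70078 mL/hr
Time remaining = 964.9107 mL ÷ 24.70078 mL/hr = 39.06398 hr

39.1 hours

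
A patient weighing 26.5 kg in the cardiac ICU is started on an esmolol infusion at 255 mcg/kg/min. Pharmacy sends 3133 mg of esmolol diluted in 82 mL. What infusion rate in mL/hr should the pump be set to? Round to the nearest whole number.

Dose = 255 mcg/kg/min × 26.5 kg = 6757.5 mcg/min
6757.5 mcg/min × 60 min/hr = 405450 mcg/hr
Concentration = 3133 mg ÷ 82 mL = 38.20732 mg/mL = 38207.32 mcg/mL
Rate = 405450 mcg/hr ÷ 38207.32 mcg/mL = 10.61184 mL/hr

11 mL/hr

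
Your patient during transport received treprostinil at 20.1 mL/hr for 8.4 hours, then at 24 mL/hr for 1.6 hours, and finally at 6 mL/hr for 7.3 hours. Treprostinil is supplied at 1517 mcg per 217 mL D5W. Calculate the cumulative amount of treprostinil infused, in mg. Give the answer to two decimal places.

1.75 mg

Concentration = 1517 mcg ÷ 217 mL = 6.990783 mcg/mL
Stage 1: 20.1 mL/hr × 8.4 hr = 168.84 mL → 168.84 mL × 6.990783 mcg/mL = 1180.324 mcg
Stage 2: 24 mL/hr × 1.6 hr = 38.4 mL → 38.4 mL × 6.990783 mcg/mL = 268.4461 mcg
Stage 3: 6 mL/hr × 7.3 hr = 43.8 mL → 43.8 mL × 6.990783 mcg/mL = 306.1963 mcg
Total = 1180.324 + 268.4461 + 306.1963 = 1754.966 mcg = 1.754966 mg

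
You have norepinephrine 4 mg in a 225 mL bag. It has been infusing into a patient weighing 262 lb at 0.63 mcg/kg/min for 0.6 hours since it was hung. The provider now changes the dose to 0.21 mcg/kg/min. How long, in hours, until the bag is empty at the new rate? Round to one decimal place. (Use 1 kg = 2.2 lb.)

Initial rate:
Weight = 262 lb ÷ 2.2 lb/kg = 119.0909 kg
Dose = 0.63 mcg/kg/min × 119.0909 kg = 75.02727 mcg/min
75.02727 mcg/min × 60 min/hr = 4501.636 mcg/hr
Concentration = 4 mg ÷ 225 mL = 0.01777778 mg/mL = 17.77778 mcg/mL
Rate = 4501.636 mcg/hr ÷ 17.77778 mcg/mL = 253.217 mL/hr
Volume infused so far = 253.217 mL/hr × 0.6 hr = 151.9302 mL
Volume remaining = 225 − 151.9302 = 73.06977 mL
New rate:
Dose = 0.21 mcg/kg/min × 119.0909 kg = 25.00909 mcg/min
25.00909 mcg/min × 60 min/hr = 1500.545 mcg/hr
Rate = 1500.545 mcg/hr ÷ 17.77778 mcg/mL = 84.40568 mL/hr
Time remaining = 73.06977 mL ÷ 84.40568 mL/hr = 0.8656973 hr

0.9 hours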